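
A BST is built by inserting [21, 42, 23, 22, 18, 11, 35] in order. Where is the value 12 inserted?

Starting tree (level order): [21, 18, 42, 11, None, 23, None, None, None, 22, 35]
Insertion path: 21 -> 18 -> 11
Result: insert 12 as right child of 11
Final tree (level order): [21, 18, 42, 11, None, 23, None, None, 12, 22, 35]


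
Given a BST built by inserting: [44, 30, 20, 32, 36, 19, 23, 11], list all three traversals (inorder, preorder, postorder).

Tree insertion order: [44, 30, 20, 32, 36, 19, 23, 11]
Tree (level-order array): [44, 30, None, 20, 32, 19, 23, None, 36, 11]
Inorder (L, root, R): [11, 19, 20, 23, 30, 32, 36, 44]
Preorder (root, L, R): [44, 30, 20, 19, 11, 23, 32, 36]
Postorder (L, R, root): [11, 19, 23, 20, 36, 32, 30, 44]


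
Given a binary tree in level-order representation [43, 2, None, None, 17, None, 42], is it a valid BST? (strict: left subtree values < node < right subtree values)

Level-order array: [43, 2, None, None, 17, None, 42]
Validate using subtree bounds (lo, hi): at each node, require lo < value < hi,
then recurse left with hi=value and right with lo=value.
Preorder trace (stopping at first violation):
  at node 43 with bounds (-inf, +inf): OK
  at node 2 with bounds (-inf, 43): OK
  at node 17 with bounds (2, 43): OK
  at node 42 with bounds (17, 43): OK
No violation found at any node.
Result: Valid BST


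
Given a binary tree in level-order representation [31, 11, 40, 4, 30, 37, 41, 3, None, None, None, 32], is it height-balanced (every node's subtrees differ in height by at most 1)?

Tree (level-order array): [31, 11, 40, 4, 30, 37, 41, 3, None, None, None, 32]
Definition: a tree is height-balanced if, at every node, |h(left) - h(right)| <= 1 (empty subtree has height -1).
Bottom-up per-node check:
  node 3: h_left=-1, h_right=-1, diff=0 [OK], height=0
  node 4: h_left=0, h_right=-1, diff=1 [OK], height=1
  node 30: h_left=-1, h_right=-1, diff=0 [OK], height=0
  node 11: h_left=1, h_right=0, diff=1 [OK], height=2
  node 32: h_left=-1, h_right=-1, diff=0 [OK], height=0
  node 37: h_left=0, h_right=-1, diff=1 [OK], height=1
  node 41: h_left=-1, h_right=-1, diff=0 [OK], height=0
  node 40: h_left=1, h_right=0, diff=1 [OK], height=2
  node 31: h_left=2, h_right=2, diff=0 [OK], height=3
All nodes satisfy the balance condition.
Result: Balanced


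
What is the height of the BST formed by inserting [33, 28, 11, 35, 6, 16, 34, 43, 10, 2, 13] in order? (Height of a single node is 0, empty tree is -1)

Insertion order: [33, 28, 11, 35, 6, 16, 34, 43, 10, 2, 13]
Tree (level-order array): [33, 28, 35, 11, None, 34, 43, 6, 16, None, None, None, None, 2, 10, 13]
Compute height bottom-up (empty subtree = -1):
  height(2) = 1 + max(-1, -1) = 0
  height(10) = 1 + max(-1, -1) = 0
  height(6) = 1 + max(0, 0) = 1
  height(13) = 1 + max(-1, -1) = 0
  height(16) = 1 + max(0, -1) = 1
  height(11) = 1 + max(1, 1) = 2
  height(28) = 1 + max(2, -1) = 3
  height(34) = 1 + max(-1, -1) = 0
  height(43) = 1 + max(-1, -1) = 0
  height(35) = 1 + max(0, 0) = 1
  height(33) = 1 + max(3, 1) = 4
Height = 4


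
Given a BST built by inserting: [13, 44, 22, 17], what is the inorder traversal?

Tree insertion order: [13, 44, 22, 17]
Tree (level-order array): [13, None, 44, 22, None, 17]
Inorder traversal: [13, 17, 22, 44]


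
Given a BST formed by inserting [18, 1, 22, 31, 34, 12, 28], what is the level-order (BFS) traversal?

Tree insertion order: [18, 1, 22, 31, 34, 12, 28]
Tree (level-order array): [18, 1, 22, None, 12, None, 31, None, None, 28, 34]
BFS from the root, enqueuing left then right child of each popped node:
  queue [18] -> pop 18, enqueue [1, 22], visited so far: [18]
  queue [1, 22] -> pop 1, enqueue [12], visited so far: [18, 1]
  queue [22, 12] -> pop 22, enqueue [31], visited so far: [18, 1, 22]
  queue [12, 31] -> pop 12, enqueue [none], visited so far: [18, 1, 22, 12]
  queue [31] -> pop 31, enqueue [28, 34], visited so far: [18, 1, 22, 12, 31]
  queue [28, 34] -> pop 28, enqueue [none], visited so far: [18, 1, 22, 12, 31, 28]
  queue [34] -> pop 34, enqueue [none], visited so far: [18, 1, 22, 12, 31, 28, 34]
Result: [18, 1, 22, 12, 31, 28, 34]


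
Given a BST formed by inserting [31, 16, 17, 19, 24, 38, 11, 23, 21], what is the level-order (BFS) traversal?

Tree insertion order: [31, 16, 17, 19, 24, 38, 11, 23, 21]
Tree (level-order array): [31, 16, 38, 11, 17, None, None, None, None, None, 19, None, 24, 23, None, 21]
BFS from the root, enqueuing left then right child of each popped node:
  queue [31] -> pop 31, enqueue [16, 38], visited so far: [31]
  queue [16, 38] -> pop 16, enqueue [11, 17], visited so far: [31, 16]
  queue [38, 11, 17] -> pop 38, enqueue [none], visited so far: [31, 16, 38]
  queue [11, 17] -> pop 11, enqueue [none], visited so far: [31, 16, 38, 11]
  queue [17] -> pop 17, enqueue [19], visited so far: [31, 16, 38, 11, 17]
  queue [19] -> pop 19, enqueue [24], visited so far: [31, 16, 38, 11, 17, 19]
  queue [24] -> pop 24, enqueue [23], visited so far: [31, 16, 38, 11, 17, 19, 24]
  queue [23] -> pop 23, enqueue [21], visited so far: [31, 16, 38, 11, 17, 19, 24, 23]
  queue [21] -> pop 21, enqueue [none], visited so far: [31, 16, 38, 11, 17, 19, 24, 23, 21]
Result: [31, 16, 38, 11, 17, 19, 24, 23, 21]


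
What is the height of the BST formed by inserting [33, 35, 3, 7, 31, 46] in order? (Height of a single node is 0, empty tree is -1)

Insertion order: [33, 35, 3, 7, 31, 46]
Tree (level-order array): [33, 3, 35, None, 7, None, 46, None, 31]
Compute height bottom-up (empty subtree = -1):
  height(31) = 1 + max(-1, -1) = 0
  height(7) = 1 + max(-1, 0) = 1
  height(3) = 1 + max(-1, 1) = 2
  height(46) = 1 + max(-1, -1) = 0
  height(35) = 1 + max(-1, 0) = 1
  height(33) = 1 + max(2, 1) = 3
Height = 3


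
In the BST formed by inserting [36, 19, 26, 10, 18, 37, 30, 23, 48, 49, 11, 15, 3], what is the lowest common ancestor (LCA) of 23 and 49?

Tree insertion order: [36, 19, 26, 10, 18, 37, 30, 23, 48, 49, 11, 15, 3]
Tree (level-order array): [36, 19, 37, 10, 26, None, 48, 3, 18, 23, 30, None, 49, None, None, 11, None, None, None, None, None, None, None, None, 15]
In a BST, the LCA of p=23, q=49 is the first node v on the
root-to-leaf path with p <= v <= q (go left if both < v, right if both > v).
Walk from root:
  at 36: 23 <= 36 <= 49, this is the LCA
LCA = 36


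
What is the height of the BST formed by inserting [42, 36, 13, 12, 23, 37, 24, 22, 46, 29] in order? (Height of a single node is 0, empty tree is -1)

Insertion order: [42, 36, 13, 12, 23, 37, 24, 22, 46, 29]
Tree (level-order array): [42, 36, 46, 13, 37, None, None, 12, 23, None, None, None, None, 22, 24, None, None, None, 29]
Compute height bottom-up (empty subtree = -1):
  height(12) = 1 + max(-1, -1) = 0
  height(22) = 1 + max(-1, -1) = 0
  height(29) = 1 + max(-1, -1) = 0
  height(24) = 1 + max(-1, 0) = 1
  height(23) = 1 + max(0, 1) = 2
  height(13) = 1 + max(0, 2) = 3
  height(37) = 1 + max(-1, -1) = 0
  height(36) = 1 + max(3, 0) = 4
  height(46) = 1 + max(-1, -1) = 0
  height(42) = 1 + max(4, 0) = 5
Height = 5


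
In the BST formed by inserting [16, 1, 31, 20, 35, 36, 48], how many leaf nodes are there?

Tree built from: [16, 1, 31, 20, 35, 36, 48]
Tree (level-order array): [16, 1, 31, None, None, 20, 35, None, None, None, 36, None, 48]
Rule: A leaf has 0 children.
Per-node child counts:
  node 16: 2 child(ren)
  node 1: 0 child(ren)
  node 31: 2 child(ren)
  node 20: 0 child(ren)
  node 35: 1 child(ren)
  node 36: 1 child(ren)
  node 48: 0 child(ren)
Matching nodes: [1, 20, 48]
Count of leaf nodes: 3


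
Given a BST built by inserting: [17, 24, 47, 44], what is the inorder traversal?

Tree insertion order: [17, 24, 47, 44]
Tree (level-order array): [17, None, 24, None, 47, 44]
Inorder traversal: [17, 24, 44, 47]


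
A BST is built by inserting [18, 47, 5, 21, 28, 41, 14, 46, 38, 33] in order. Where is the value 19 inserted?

Starting tree (level order): [18, 5, 47, None, 14, 21, None, None, None, None, 28, None, 41, 38, 46, 33]
Insertion path: 18 -> 47 -> 21
Result: insert 19 as left child of 21
Final tree (level order): [18, 5, 47, None, 14, 21, None, None, None, 19, 28, None, None, None, 41, 38, 46, 33]


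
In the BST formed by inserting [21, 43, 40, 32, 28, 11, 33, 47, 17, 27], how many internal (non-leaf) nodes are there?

Tree built from: [21, 43, 40, 32, 28, 11, 33, 47, 17, 27]
Tree (level-order array): [21, 11, 43, None, 17, 40, 47, None, None, 32, None, None, None, 28, 33, 27]
Rule: An internal node has at least one child.
Per-node child counts:
  node 21: 2 child(ren)
  node 11: 1 child(ren)
  node 17: 0 child(ren)
  node 43: 2 child(ren)
  node 40: 1 child(ren)
  node 32: 2 child(ren)
  node 28: 1 child(ren)
  node 27: 0 child(ren)
  node 33: 0 child(ren)
  node 47: 0 child(ren)
Matching nodes: [21, 11, 43, 40, 32, 28]
Count of internal (non-leaf) nodes: 6


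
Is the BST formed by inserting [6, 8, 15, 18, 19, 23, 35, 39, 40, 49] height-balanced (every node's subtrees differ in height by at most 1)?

Tree (level-order array): [6, None, 8, None, 15, None, 18, None, 19, None, 23, None, 35, None, 39, None, 40, None, 49]
Definition: a tree is height-balanced if, at every node, |h(left) - h(right)| <= 1 (empty subtree has height -1).
Bottom-up per-node check:
  node 49: h_left=-1, h_right=-1, diff=0 [OK], height=0
  node 40: h_left=-1, h_right=0, diff=1 [OK], height=1
  node 39: h_left=-1, h_right=1, diff=2 [FAIL (|-1-1|=2 > 1)], height=2
  node 35: h_left=-1, h_right=2, diff=3 [FAIL (|-1-2|=3 > 1)], height=3
  node 23: h_left=-1, h_right=3, diff=4 [FAIL (|-1-3|=4 > 1)], height=4
  node 19: h_left=-1, h_right=4, diff=5 [FAIL (|-1-4|=5 > 1)], height=5
  node 18: h_left=-1, h_right=5, diff=6 [FAIL (|-1-5|=6 > 1)], height=6
  node 15: h_left=-1, h_right=6, diff=7 [FAIL (|-1-6|=7 > 1)], height=7
  node 8: h_left=-1, h_right=7, diff=8 [FAIL (|-1-7|=8 > 1)], height=8
  node 6: h_left=-1, h_right=8, diff=9 [FAIL (|-1-8|=9 > 1)], height=9
Node 39 violates the condition: |-1 - 1| = 2 > 1.
Result: Not balanced


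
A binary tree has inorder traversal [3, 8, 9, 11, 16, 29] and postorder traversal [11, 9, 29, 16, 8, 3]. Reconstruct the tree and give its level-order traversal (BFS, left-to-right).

Inorder:   [3, 8, 9, 11, 16, 29]
Postorder: [11, 9, 29, 16, 8, 3]
Algorithm: postorder visits root last, so walk postorder right-to-left;
each value is the root of the current inorder slice — split it at that
value, recurse on the right subtree first, then the left.
Recursive splits:
  root=3; inorder splits into left=[], right=[8, 9, 11, 16, 29]
  root=8; inorder splits into left=[], right=[9, 11, 16, 29]
  root=16; inorder splits into left=[9, 11], right=[29]
  root=29; inorder splits into left=[], right=[]
  root=9; inorder splits into left=[], right=[11]
  root=11; inorder splits into left=[], right=[]
Reconstructed level-order: [3, 8, 16, 9, 29, 11]


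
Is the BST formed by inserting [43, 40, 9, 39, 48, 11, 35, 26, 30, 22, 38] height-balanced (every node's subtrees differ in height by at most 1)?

Tree (level-order array): [43, 40, 48, 9, None, None, None, None, 39, 11, None, None, 35, 26, 38, 22, 30]
Definition: a tree is height-balanced if, at every node, |h(left) - h(right)| <= 1 (empty subtree has height -1).
Bottom-up per-node check:
  node 22: h_left=-1, h_right=-1, diff=0 [OK], height=0
  node 30: h_left=-1, h_right=-1, diff=0 [OK], height=0
  node 26: h_left=0, h_right=0, diff=0 [OK], height=1
  node 38: h_left=-1, h_right=-1, diff=0 [OK], height=0
  node 35: h_left=1, h_right=0, diff=1 [OK], height=2
  node 11: h_left=-1, h_right=2, diff=3 [FAIL (|-1-2|=3 > 1)], height=3
  node 39: h_left=3, h_right=-1, diff=4 [FAIL (|3--1|=4 > 1)], height=4
  node 9: h_left=-1, h_right=4, diff=5 [FAIL (|-1-4|=5 > 1)], height=5
  node 40: h_left=5, h_right=-1, diff=6 [FAIL (|5--1|=6 > 1)], height=6
  node 48: h_left=-1, h_right=-1, diff=0 [OK], height=0
  node 43: h_left=6, h_right=0, diff=6 [FAIL (|6-0|=6 > 1)], height=7
Node 11 violates the condition: |-1 - 2| = 3 > 1.
Result: Not balanced


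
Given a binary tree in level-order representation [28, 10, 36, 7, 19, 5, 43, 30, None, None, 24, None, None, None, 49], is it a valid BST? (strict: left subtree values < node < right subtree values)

Level-order array: [28, 10, 36, 7, 19, 5, 43, 30, None, None, 24, None, None, None, 49]
Validate using subtree bounds (lo, hi): at each node, require lo < value < hi,
then recurse left with hi=value and right with lo=value.
Preorder trace (stopping at first violation):
  at node 28 with bounds (-inf, +inf): OK
  at node 10 with bounds (-inf, 28): OK
  at node 7 with bounds (-inf, 10): OK
  at node 30 with bounds (-inf, 7): VIOLATION
Node 30 violates its bound: not (-inf < 30 < 7).
Result: Not a valid BST


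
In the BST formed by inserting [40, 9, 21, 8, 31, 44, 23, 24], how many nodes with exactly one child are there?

Tree built from: [40, 9, 21, 8, 31, 44, 23, 24]
Tree (level-order array): [40, 9, 44, 8, 21, None, None, None, None, None, 31, 23, None, None, 24]
Rule: These are nodes with exactly 1 non-null child.
Per-node child counts:
  node 40: 2 child(ren)
  node 9: 2 child(ren)
  node 8: 0 child(ren)
  node 21: 1 child(ren)
  node 31: 1 child(ren)
  node 23: 1 child(ren)
  node 24: 0 child(ren)
  node 44: 0 child(ren)
Matching nodes: [21, 31, 23]
Count of nodes with exactly one child: 3


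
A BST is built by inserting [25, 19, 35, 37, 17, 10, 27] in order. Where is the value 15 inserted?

Starting tree (level order): [25, 19, 35, 17, None, 27, 37, 10]
Insertion path: 25 -> 19 -> 17 -> 10
Result: insert 15 as right child of 10
Final tree (level order): [25, 19, 35, 17, None, 27, 37, 10, None, None, None, None, None, None, 15]


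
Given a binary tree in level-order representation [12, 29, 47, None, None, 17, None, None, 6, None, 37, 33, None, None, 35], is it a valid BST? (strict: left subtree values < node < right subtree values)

Level-order array: [12, 29, 47, None, None, 17, None, None, 6, None, 37, 33, None, None, 35]
Validate using subtree bounds (lo, hi): at each node, require lo < value < hi,
then recurse left with hi=value and right with lo=value.
Preorder trace (stopping at first violation):
  at node 12 with bounds (-inf, +inf): OK
  at node 29 with bounds (-inf, 12): VIOLATION
Node 29 violates its bound: not (-inf < 29 < 12).
Result: Not a valid BST


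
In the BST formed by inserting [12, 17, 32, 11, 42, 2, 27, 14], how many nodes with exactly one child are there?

Tree built from: [12, 17, 32, 11, 42, 2, 27, 14]
Tree (level-order array): [12, 11, 17, 2, None, 14, 32, None, None, None, None, 27, 42]
Rule: These are nodes with exactly 1 non-null child.
Per-node child counts:
  node 12: 2 child(ren)
  node 11: 1 child(ren)
  node 2: 0 child(ren)
  node 17: 2 child(ren)
  node 14: 0 child(ren)
  node 32: 2 child(ren)
  node 27: 0 child(ren)
  node 42: 0 child(ren)
Matching nodes: [11]
Count of nodes with exactly one child: 1


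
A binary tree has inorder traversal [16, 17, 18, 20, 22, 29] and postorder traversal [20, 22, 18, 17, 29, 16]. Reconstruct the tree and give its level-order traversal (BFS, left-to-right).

Inorder:   [16, 17, 18, 20, 22, 29]
Postorder: [20, 22, 18, 17, 29, 16]
Algorithm: postorder visits root last, so walk postorder right-to-left;
each value is the root of the current inorder slice — split it at that
value, recurse on the right subtree first, then the left.
Recursive splits:
  root=16; inorder splits into left=[], right=[17, 18, 20, 22, 29]
  root=29; inorder splits into left=[17, 18, 20, 22], right=[]
  root=17; inorder splits into left=[], right=[18, 20, 22]
  root=18; inorder splits into left=[], right=[20, 22]
  root=22; inorder splits into left=[20], right=[]
  root=20; inorder splits into left=[], right=[]
Reconstructed level-order: [16, 29, 17, 18, 22, 20]


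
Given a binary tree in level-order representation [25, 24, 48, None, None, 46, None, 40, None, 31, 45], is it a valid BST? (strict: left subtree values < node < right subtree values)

Level-order array: [25, 24, 48, None, None, 46, None, 40, None, 31, 45]
Validate using subtree bounds (lo, hi): at each node, require lo < value < hi,
then recurse left with hi=value and right with lo=value.
Preorder trace (stopping at first violation):
  at node 25 with bounds (-inf, +inf): OK
  at node 24 with bounds (-inf, 25): OK
  at node 48 with bounds (25, +inf): OK
  at node 46 with bounds (25, 48): OK
  at node 40 with bounds (25, 46): OK
  at node 31 with bounds (25, 40): OK
  at node 45 with bounds (40, 46): OK
No violation found at any node.
Result: Valid BST


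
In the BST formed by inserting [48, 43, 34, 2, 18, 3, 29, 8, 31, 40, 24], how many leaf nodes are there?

Tree built from: [48, 43, 34, 2, 18, 3, 29, 8, 31, 40, 24]
Tree (level-order array): [48, 43, None, 34, None, 2, 40, None, 18, None, None, 3, 29, None, 8, 24, 31]
Rule: A leaf has 0 children.
Per-node child counts:
  node 48: 1 child(ren)
  node 43: 1 child(ren)
  node 34: 2 child(ren)
  node 2: 1 child(ren)
  node 18: 2 child(ren)
  node 3: 1 child(ren)
  node 8: 0 child(ren)
  node 29: 2 child(ren)
  node 24: 0 child(ren)
  node 31: 0 child(ren)
  node 40: 0 child(ren)
Matching nodes: [8, 24, 31, 40]
Count of leaf nodes: 4


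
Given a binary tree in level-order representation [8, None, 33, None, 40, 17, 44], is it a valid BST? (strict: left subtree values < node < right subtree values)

Level-order array: [8, None, 33, None, 40, 17, 44]
Validate using subtree bounds (lo, hi): at each node, require lo < value < hi,
then recurse left with hi=value and right with lo=value.
Preorder trace (stopping at first violation):
  at node 8 with bounds (-inf, +inf): OK
  at node 33 with bounds (8, +inf): OK
  at node 40 with bounds (33, +inf): OK
  at node 17 with bounds (33, 40): VIOLATION
Node 17 violates its bound: not (33 < 17 < 40).
Result: Not a valid BST


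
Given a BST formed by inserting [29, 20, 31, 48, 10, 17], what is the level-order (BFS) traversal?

Tree insertion order: [29, 20, 31, 48, 10, 17]
Tree (level-order array): [29, 20, 31, 10, None, None, 48, None, 17]
BFS from the root, enqueuing left then right child of each popped node:
  queue [29] -> pop 29, enqueue [20, 31], visited so far: [29]
  queue [20, 31] -> pop 20, enqueue [10], visited so far: [29, 20]
  queue [31, 10] -> pop 31, enqueue [48], visited so far: [29, 20, 31]
  queue [10, 48] -> pop 10, enqueue [17], visited so far: [29, 20, 31, 10]
  queue [48, 17] -> pop 48, enqueue [none], visited so far: [29, 20, 31, 10, 48]
  queue [17] -> pop 17, enqueue [none], visited so far: [29, 20, 31, 10, 48, 17]
Result: [29, 20, 31, 10, 48, 17]


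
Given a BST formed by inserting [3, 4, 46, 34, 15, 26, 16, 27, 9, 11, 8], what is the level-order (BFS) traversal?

Tree insertion order: [3, 4, 46, 34, 15, 26, 16, 27, 9, 11, 8]
Tree (level-order array): [3, None, 4, None, 46, 34, None, 15, None, 9, 26, 8, 11, 16, 27]
BFS from the root, enqueuing left then right child of each popped node:
  queue [3] -> pop 3, enqueue [4], visited so far: [3]
  queue [4] -> pop 4, enqueue [46], visited so far: [3, 4]
  queue [46] -> pop 46, enqueue [34], visited so far: [3, 4, 46]
  queue [34] -> pop 34, enqueue [15], visited so far: [3, 4, 46, 34]
  queue [15] -> pop 15, enqueue [9, 26], visited so far: [3, 4, 46, 34, 15]
  queue [9, 26] -> pop 9, enqueue [8, 11], visited so far: [3, 4, 46, 34, 15, 9]
  queue [26, 8, 11] -> pop 26, enqueue [16, 27], visited so far: [3, 4, 46, 34, 15, 9, 26]
  queue [8, 11, 16, 27] -> pop 8, enqueue [none], visited so far: [3, 4, 46, 34, 15, 9, 26, 8]
  queue [11, 16, 27] -> pop 11, enqueue [none], visited so far: [3, 4, 46, 34, 15, 9, 26, 8, 11]
  queue [16, 27] -> pop 16, enqueue [none], visited so far: [3, 4, 46, 34, 15, 9, 26, 8, 11, 16]
  queue [27] -> pop 27, enqueue [none], visited so far: [3, 4, 46, 34, 15, 9, 26, 8, 11, 16, 27]
Result: [3, 4, 46, 34, 15, 9, 26, 8, 11, 16, 27]


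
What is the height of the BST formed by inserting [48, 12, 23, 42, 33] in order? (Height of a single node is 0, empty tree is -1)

Insertion order: [48, 12, 23, 42, 33]
Tree (level-order array): [48, 12, None, None, 23, None, 42, 33]
Compute height bottom-up (empty subtree = -1):
  height(33) = 1 + max(-1, -1) = 0
  height(42) = 1 + max(0, -1) = 1
  height(23) = 1 + max(-1, 1) = 2
  height(12) = 1 + max(-1, 2) = 3
  height(48) = 1 + max(3, -1) = 4
Height = 4


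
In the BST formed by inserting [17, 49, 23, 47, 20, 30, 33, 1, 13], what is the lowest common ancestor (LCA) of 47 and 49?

Tree insertion order: [17, 49, 23, 47, 20, 30, 33, 1, 13]
Tree (level-order array): [17, 1, 49, None, 13, 23, None, None, None, 20, 47, None, None, 30, None, None, 33]
In a BST, the LCA of p=47, q=49 is the first node v on the
root-to-leaf path with p <= v <= q (go left if both < v, right if both > v).
Walk from root:
  at 17: both 47 and 49 > 17, go right
  at 49: 47 <= 49 <= 49, this is the LCA
LCA = 49


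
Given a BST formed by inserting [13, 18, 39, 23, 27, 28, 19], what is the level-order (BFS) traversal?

Tree insertion order: [13, 18, 39, 23, 27, 28, 19]
Tree (level-order array): [13, None, 18, None, 39, 23, None, 19, 27, None, None, None, 28]
BFS from the root, enqueuing left then right child of each popped node:
  queue [13] -> pop 13, enqueue [18], visited so far: [13]
  queue [18] -> pop 18, enqueue [39], visited so far: [13, 18]
  queue [39] -> pop 39, enqueue [23], visited so far: [13, 18, 39]
  queue [23] -> pop 23, enqueue [19, 27], visited so far: [13, 18, 39, 23]
  queue [19, 27] -> pop 19, enqueue [none], visited so far: [13, 18, 39, 23, 19]
  queue [27] -> pop 27, enqueue [28], visited so far: [13, 18, 39, 23, 19, 27]
  queue [28] -> pop 28, enqueue [none], visited so far: [13, 18, 39, 23, 19, 27, 28]
Result: [13, 18, 39, 23, 19, 27, 28]


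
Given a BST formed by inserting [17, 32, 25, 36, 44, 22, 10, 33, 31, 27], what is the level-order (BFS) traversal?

Tree insertion order: [17, 32, 25, 36, 44, 22, 10, 33, 31, 27]
Tree (level-order array): [17, 10, 32, None, None, 25, 36, 22, 31, 33, 44, None, None, 27]
BFS from the root, enqueuing left then right child of each popped node:
  queue [17] -> pop 17, enqueue [10, 32], visited so far: [17]
  queue [10, 32] -> pop 10, enqueue [none], visited so far: [17, 10]
  queue [32] -> pop 32, enqueue [25, 36], visited so far: [17, 10, 32]
  queue [25, 36] -> pop 25, enqueue [22, 31], visited so far: [17, 10, 32, 25]
  queue [36, 22, 31] -> pop 36, enqueue [33, 44], visited so far: [17, 10, 32, 25, 36]
  queue [22, 31, 33, 44] -> pop 22, enqueue [none], visited so far: [17, 10, 32, 25, 36, 22]
  queue [31, 33, 44] -> pop 31, enqueue [27], visited so far: [17, 10, 32, 25, 36, 22, 31]
  queue [33, 44, 27] -> pop 33, enqueue [none], visited so far: [17, 10, 32, 25, 36, 22, 31, 33]
  queue [44, 27] -> pop 44, enqueue [none], visited so far: [17, 10, 32, 25, 36, 22, 31, 33, 44]
  queue [27] -> pop 27, enqueue [none], visited so far: [17, 10, 32, 25, 36, 22, 31, 33, 44, 27]
Result: [17, 10, 32, 25, 36, 22, 31, 33, 44, 27]


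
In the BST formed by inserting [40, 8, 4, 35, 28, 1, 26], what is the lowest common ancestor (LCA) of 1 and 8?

Tree insertion order: [40, 8, 4, 35, 28, 1, 26]
Tree (level-order array): [40, 8, None, 4, 35, 1, None, 28, None, None, None, 26]
In a BST, the LCA of p=1, q=8 is the first node v on the
root-to-leaf path with p <= v <= q (go left if both < v, right if both > v).
Walk from root:
  at 40: both 1 and 8 < 40, go left
  at 8: 1 <= 8 <= 8, this is the LCA
LCA = 8


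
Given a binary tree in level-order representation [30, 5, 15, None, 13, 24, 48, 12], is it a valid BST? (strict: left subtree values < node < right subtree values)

Level-order array: [30, 5, 15, None, 13, 24, 48, 12]
Validate using subtree bounds (lo, hi): at each node, require lo < value < hi,
then recurse left with hi=value and right with lo=value.
Preorder trace (stopping at first violation):
  at node 30 with bounds (-inf, +inf): OK
  at node 5 with bounds (-inf, 30): OK
  at node 13 with bounds (5, 30): OK
  at node 12 with bounds (5, 13): OK
  at node 15 with bounds (30, +inf): VIOLATION
Node 15 violates its bound: not (30 < 15 < +inf).
Result: Not a valid BST


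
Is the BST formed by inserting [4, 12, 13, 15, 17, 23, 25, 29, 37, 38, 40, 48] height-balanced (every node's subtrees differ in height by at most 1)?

Tree (level-order array): [4, None, 12, None, 13, None, 15, None, 17, None, 23, None, 25, None, 29, None, 37, None, 38, None, 40, None, 48]
Definition: a tree is height-balanced if, at every node, |h(left) - h(right)| <= 1 (empty subtree has height -1).
Bottom-up per-node check:
  node 48: h_left=-1, h_right=-1, diff=0 [OK], height=0
  node 40: h_left=-1, h_right=0, diff=1 [OK], height=1
  node 38: h_left=-1, h_right=1, diff=2 [FAIL (|-1-1|=2 > 1)], height=2
  node 37: h_left=-1, h_right=2, diff=3 [FAIL (|-1-2|=3 > 1)], height=3
  node 29: h_left=-1, h_right=3, diff=4 [FAIL (|-1-3|=4 > 1)], height=4
  node 25: h_left=-1, h_right=4, diff=5 [FAIL (|-1-4|=5 > 1)], height=5
  node 23: h_left=-1, h_right=5, diff=6 [FAIL (|-1-5|=6 > 1)], height=6
  node 17: h_left=-1, h_right=6, diff=7 [FAIL (|-1-6|=7 > 1)], height=7
  node 15: h_left=-1, h_right=7, diff=8 [FAIL (|-1-7|=8 > 1)], height=8
  node 13: h_left=-1, h_right=8, diff=9 [FAIL (|-1-8|=9 > 1)], height=9
  node 12: h_left=-1, h_right=9, diff=10 [FAIL (|-1-9|=10 > 1)], height=10
  node 4: h_left=-1, h_right=10, diff=11 [FAIL (|-1-10|=11 > 1)], height=11
Node 38 violates the condition: |-1 - 1| = 2 > 1.
Result: Not balanced


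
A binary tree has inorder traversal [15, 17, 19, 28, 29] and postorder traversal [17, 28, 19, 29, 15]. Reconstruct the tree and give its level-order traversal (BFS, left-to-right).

Inorder:   [15, 17, 19, 28, 29]
Postorder: [17, 28, 19, 29, 15]
Algorithm: postorder visits root last, so walk postorder right-to-left;
each value is the root of the current inorder slice — split it at that
value, recurse on the right subtree first, then the left.
Recursive splits:
  root=15; inorder splits into left=[], right=[17, 19, 28, 29]
  root=29; inorder splits into left=[17, 19, 28], right=[]
  root=19; inorder splits into left=[17], right=[28]
  root=28; inorder splits into left=[], right=[]
  root=17; inorder splits into left=[], right=[]
Reconstructed level-order: [15, 29, 19, 17, 28]


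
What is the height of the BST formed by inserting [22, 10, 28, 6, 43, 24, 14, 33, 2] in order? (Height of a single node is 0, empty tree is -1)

Insertion order: [22, 10, 28, 6, 43, 24, 14, 33, 2]
Tree (level-order array): [22, 10, 28, 6, 14, 24, 43, 2, None, None, None, None, None, 33]
Compute height bottom-up (empty subtree = -1):
  height(2) = 1 + max(-1, -1) = 0
  height(6) = 1 + max(0, -1) = 1
  height(14) = 1 + max(-1, -1) = 0
  height(10) = 1 + max(1, 0) = 2
  height(24) = 1 + max(-1, -1) = 0
  height(33) = 1 + max(-1, -1) = 0
  height(43) = 1 + max(0, -1) = 1
  height(28) = 1 + max(0, 1) = 2
  height(22) = 1 + max(2, 2) = 3
Height = 3


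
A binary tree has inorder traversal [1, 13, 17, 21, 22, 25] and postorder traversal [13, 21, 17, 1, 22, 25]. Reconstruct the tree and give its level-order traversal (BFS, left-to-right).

Inorder:   [1, 13, 17, 21, 22, 25]
Postorder: [13, 21, 17, 1, 22, 25]
Algorithm: postorder visits root last, so walk postorder right-to-left;
each value is the root of the current inorder slice — split it at that
value, recurse on the right subtree first, then the left.
Recursive splits:
  root=25; inorder splits into left=[1, 13, 17, 21, 22], right=[]
  root=22; inorder splits into left=[1, 13, 17, 21], right=[]
  root=1; inorder splits into left=[], right=[13, 17, 21]
  root=17; inorder splits into left=[13], right=[21]
  root=21; inorder splits into left=[], right=[]
  root=13; inorder splits into left=[], right=[]
Reconstructed level-order: [25, 22, 1, 17, 13, 21]


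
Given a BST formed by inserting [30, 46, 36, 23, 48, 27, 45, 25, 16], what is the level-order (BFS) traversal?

Tree insertion order: [30, 46, 36, 23, 48, 27, 45, 25, 16]
Tree (level-order array): [30, 23, 46, 16, 27, 36, 48, None, None, 25, None, None, 45]
BFS from the root, enqueuing left then right child of each popped node:
  queue [30] -> pop 30, enqueue [23, 46], visited so far: [30]
  queue [23, 46] -> pop 23, enqueue [16, 27], visited so far: [30, 23]
  queue [46, 16, 27] -> pop 46, enqueue [36, 48], visited so far: [30, 23, 46]
  queue [16, 27, 36, 48] -> pop 16, enqueue [none], visited so far: [30, 23, 46, 16]
  queue [27, 36, 48] -> pop 27, enqueue [25], visited so far: [30, 23, 46, 16, 27]
  queue [36, 48, 25] -> pop 36, enqueue [45], visited so far: [30, 23, 46, 16, 27, 36]
  queue [48, 25, 45] -> pop 48, enqueue [none], visited so far: [30, 23, 46, 16, 27, 36, 48]
  queue [25, 45] -> pop 25, enqueue [none], visited so far: [30, 23, 46, 16, 27, 36, 48, 25]
  queue [45] -> pop 45, enqueue [none], visited so far: [30, 23, 46, 16, 27, 36, 48, 25, 45]
Result: [30, 23, 46, 16, 27, 36, 48, 25, 45]


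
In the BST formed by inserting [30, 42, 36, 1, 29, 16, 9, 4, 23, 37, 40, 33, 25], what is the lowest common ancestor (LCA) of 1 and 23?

Tree insertion order: [30, 42, 36, 1, 29, 16, 9, 4, 23, 37, 40, 33, 25]
Tree (level-order array): [30, 1, 42, None, 29, 36, None, 16, None, 33, 37, 9, 23, None, None, None, 40, 4, None, None, 25]
In a BST, the LCA of p=1, q=23 is the first node v on the
root-to-leaf path with p <= v <= q (go left if both < v, right if both > v).
Walk from root:
  at 30: both 1 and 23 < 30, go left
  at 1: 1 <= 1 <= 23, this is the LCA
LCA = 1


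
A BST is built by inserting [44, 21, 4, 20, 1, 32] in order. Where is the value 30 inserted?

Starting tree (level order): [44, 21, None, 4, 32, 1, 20]
Insertion path: 44 -> 21 -> 32
Result: insert 30 as left child of 32
Final tree (level order): [44, 21, None, 4, 32, 1, 20, 30]


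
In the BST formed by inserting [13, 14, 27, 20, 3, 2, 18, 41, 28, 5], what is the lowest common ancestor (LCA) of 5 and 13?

Tree insertion order: [13, 14, 27, 20, 3, 2, 18, 41, 28, 5]
Tree (level-order array): [13, 3, 14, 2, 5, None, 27, None, None, None, None, 20, 41, 18, None, 28]
In a BST, the LCA of p=5, q=13 is the first node v on the
root-to-leaf path with p <= v <= q (go left if both < v, right if both > v).
Walk from root:
  at 13: 5 <= 13 <= 13, this is the LCA
LCA = 13


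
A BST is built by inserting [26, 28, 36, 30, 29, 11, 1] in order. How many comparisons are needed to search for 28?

Search path for 28: 26 -> 28
Found: True
Comparisons: 2


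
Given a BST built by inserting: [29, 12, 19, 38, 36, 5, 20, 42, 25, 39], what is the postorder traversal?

Tree insertion order: [29, 12, 19, 38, 36, 5, 20, 42, 25, 39]
Tree (level-order array): [29, 12, 38, 5, 19, 36, 42, None, None, None, 20, None, None, 39, None, None, 25]
Postorder traversal: [5, 25, 20, 19, 12, 36, 39, 42, 38, 29]


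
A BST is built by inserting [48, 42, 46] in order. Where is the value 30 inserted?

Starting tree (level order): [48, 42, None, None, 46]
Insertion path: 48 -> 42
Result: insert 30 as left child of 42
Final tree (level order): [48, 42, None, 30, 46]


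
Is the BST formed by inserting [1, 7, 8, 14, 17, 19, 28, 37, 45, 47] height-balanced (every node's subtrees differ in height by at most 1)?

Tree (level-order array): [1, None, 7, None, 8, None, 14, None, 17, None, 19, None, 28, None, 37, None, 45, None, 47]
Definition: a tree is height-balanced if, at every node, |h(left) - h(right)| <= 1 (empty subtree has height -1).
Bottom-up per-node check:
  node 47: h_left=-1, h_right=-1, diff=0 [OK], height=0
  node 45: h_left=-1, h_right=0, diff=1 [OK], height=1
  node 37: h_left=-1, h_right=1, diff=2 [FAIL (|-1-1|=2 > 1)], height=2
  node 28: h_left=-1, h_right=2, diff=3 [FAIL (|-1-2|=3 > 1)], height=3
  node 19: h_left=-1, h_right=3, diff=4 [FAIL (|-1-3|=4 > 1)], height=4
  node 17: h_left=-1, h_right=4, diff=5 [FAIL (|-1-4|=5 > 1)], height=5
  node 14: h_left=-1, h_right=5, diff=6 [FAIL (|-1-5|=6 > 1)], height=6
  node 8: h_left=-1, h_right=6, diff=7 [FAIL (|-1-6|=7 > 1)], height=7
  node 7: h_left=-1, h_right=7, diff=8 [FAIL (|-1-7|=8 > 1)], height=8
  node 1: h_left=-1, h_right=8, diff=9 [FAIL (|-1-8|=9 > 1)], height=9
Node 37 violates the condition: |-1 - 1| = 2 > 1.
Result: Not balanced


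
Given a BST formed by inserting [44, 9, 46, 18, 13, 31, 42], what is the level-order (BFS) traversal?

Tree insertion order: [44, 9, 46, 18, 13, 31, 42]
Tree (level-order array): [44, 9, 46, None, 18, None, None, 13, 31, None, None, None, 42]
BFS from the root, enqueuing left then right child of each popped node:
  queue [44] -> pop 44, enqueue [9, 46], visited so far: [44]
  queue [9, 46] -> pop 9, enqueue [18], visited so far: [44, 9]
  queue [46, 18] -> pop 46, enqueue [none], visited so far: [44, 9, 46]
  queue [18] -> pop 18, enqueue [13, 31], visited so far: [44, 9, 46, 18]
  queue [13, 31] -> pop 13, enqueue [none], visited so far: [44, 9, 46, 18, 13]
  queue [31] -> pop 31, enqueue [42], visited so far: [44, 9, 46, 18, 13, 31]
  queue [42] -> pop 42, enqueue [none], visited so far: [44, 9, 46, 18, 13, 31, 42]
Result: [44, 9, 46, 18, 13, 31, 42]


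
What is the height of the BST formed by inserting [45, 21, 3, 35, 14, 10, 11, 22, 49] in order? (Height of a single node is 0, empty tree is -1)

Insertion order: [45, 21, 3, 35, 14, 10, 11, 22, 49]
Tree (level-order array): [45, 21, 49, 3, 35, None, None, None, 14, 22, None, 10, None, None, None, None, 11]
Compute height bottom-up (empty subtree = -1):
  height(11) = 1 + max(-1, -1) = 0
  height(10) = 1 + max(-1, 0) = 1
  height(14) = 1 + max(1, -1) = 2
  height(3) = 1 + max(-1, 2) = 3
  height(22) = 1 + max(-1, -1) = 0
  height(35) = 1 + max(0, -1) = 1
  height(21) = 1 + max(3, 1) = 4
  height(49) = 1 + max(-1, -1) = 0
  height(45) = 1 + max(4, 0) = 5
Height = 5


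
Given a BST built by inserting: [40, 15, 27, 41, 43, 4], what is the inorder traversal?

Tree insertion order: [40, 15, 27, 41, 43, 4]
Tree (level-order array): [40, 15, 41, 4, 27, None, 43]
Inorder traversal: [4, 15, 27, 40, 41, 43]


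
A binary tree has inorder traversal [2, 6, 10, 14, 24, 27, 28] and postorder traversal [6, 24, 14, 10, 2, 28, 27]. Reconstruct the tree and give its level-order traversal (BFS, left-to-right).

Inorder:   [2, 6, 10, 14, 24, 27, 28]
Postorder: [6, 24, 14, 10, 2, 28, 27]
Algorithm: postorder visits root last, so walk postorder right-to-left;
each value is the root of the current inorder slice — split it at that
value, recurse on the right subtree first, then the left.
Recursive splits:
  root=27; inorder splits into left=[2, 6, 10, 14, 24], right=[28]
  root=28; inorder splits into left=[], right=[]
  root=2; inorder splits into left=[], right=[6, 10, 14, 24]
  root=10; inorder splits into left=[6], right=[14, 24]
  root=14; inorder splits into left=[], right=[24]
  root=24; inorder splits into left=[], right=[]
  root=6; inorder splits into left=[], right=[]
Reconstructed level-order: [27, 2, 28, 10, 6, 14, 24]


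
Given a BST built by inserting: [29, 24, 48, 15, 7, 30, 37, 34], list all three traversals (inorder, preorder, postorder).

Tree insertion order: [29, 24, 48, 15, 7, 30, 37, 34]
Tree (level-order array): [29, 24, 48, 15, None, 30, None, 7, None, None, 37, None, None, 34]
Inorder (L, root, R): [7, 15, 24, 29, 30, 34, 37, 48]
Preorder (root, L, R): [29, 24, 15, 7, 48, 30, 37, 34]
Postorder (L, R, root): [7, 15, 24, 34, 37, 30, 48, 29]


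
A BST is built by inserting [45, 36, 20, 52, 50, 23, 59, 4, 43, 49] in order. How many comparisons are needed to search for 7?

Search path for 7: 45 -> 36 -> 20 -> 4
Found: False
Comparisons: 4


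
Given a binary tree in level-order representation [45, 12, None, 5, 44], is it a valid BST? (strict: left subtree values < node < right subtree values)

Level-order array: [45, 12, None, 5, 44]
Validate using subtree bounds (lo, hi): at each node, require lo < value < hi,
then recurse left with hi=value and right with lo=value.
Preorder trace (stopping at first violation):
  at node 45 with bounds (-inf, +inf): OK
  at node 12 with bounds (-inf, 45): OK
  at node 5 with bounds (-inf, 12): OK
  at node 44 with bounds (12, 45): OK
No violation found at any node.
Result: Valid BST


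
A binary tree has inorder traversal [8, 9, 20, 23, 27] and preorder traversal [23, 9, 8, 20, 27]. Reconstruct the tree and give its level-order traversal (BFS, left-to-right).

Inorder:  [8, 9, 20, 23, 27]
Preorder: [23, 9, 8, 20, 27]
Algorithm: preorder visits root first, so consume preorder in order;
for each root, split the current inorder slice at that value into
left-subtree inorder and right-subtree inorder, then recurse.
Recursive splits:
  root=23; inorder splits into left=[8, 9, 20], right=[27]
  root=9; inorder splits into left=[8], right=[20]
  root=8; inorder splits into left=[], right=[]
  root=20; inorder splits into left=[], right=[]
  root=27; inorder splits into left=[], right=[]
Reconstructed level-order: [23, 9, 27, 8, 20]


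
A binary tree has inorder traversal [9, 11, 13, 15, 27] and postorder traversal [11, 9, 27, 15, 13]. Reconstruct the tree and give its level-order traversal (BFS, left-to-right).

Inorder:   [9, 11, 13, 15, 27]
Postorder: [11, 9, 27, 15, 13]
Algorithm: postorder visits root last, so walk postorder right-to-left;
each value is the root of the current inorder slice — split it at that
value, recurse on the right subtree first, then the left.
Recursive splits:
  root=13; inorder splits into left=[9, 11], right=[15, 27]
  root=15; inorder splits into left=[], right=[27]
  root=27; inorder splits into left=[], right=[]
  root=9; inorder splits into left=[], right=[11]
  root=11; inorder splits into left=[], right=[]
Reconstructed level-order: [13, 9, 15, 11, 27]


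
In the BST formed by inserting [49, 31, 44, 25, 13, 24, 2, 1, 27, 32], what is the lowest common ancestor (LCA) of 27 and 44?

Tree insertion order: [49, 31, 44, 25, 13, 24, 2, 1, 27, 32]
Tree (level-order array): [49, 31, None, 25, 44, 13, 27, 32, None, 2, 24, None, None, None, None, 1]
In a BST, the LCA of p=27, q=44 is the first node v on the
root-to-leaf path with p <= v <= q (go left if both < v, right if both > v).
Walk from root:
  at 49: both 27 and 44 < 49, go left
  at 31: 27 <= 31 <= 44, this is the LCA
LCA = 31


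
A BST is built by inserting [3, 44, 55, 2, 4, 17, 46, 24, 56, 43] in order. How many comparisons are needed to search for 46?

Search path for 46: 3 -> 44 -> 55 -> 46
Found: True
Comparisons: 4


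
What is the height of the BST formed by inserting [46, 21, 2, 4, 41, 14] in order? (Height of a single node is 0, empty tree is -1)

Insertion order: [46, 21, 2, 4, 41, 14]
Tree (level-order array): [46, 21, None, 2, 41, None, 4, None, None, None, 14]
Compute height bottom-up (empty subtree = -1):
  height(14) = 1 + max(-1, -1) = 0
  height(4) = 1 + max(-1, 0) = 1
  height(2) = 1 + max(-1, 1) = 2
  height(41) = 1 + max(-1, -1) = 0
  height(21) = 1 + max(2, 0) = 3
  height(46) = 1 + max(3, -1) = 4
Height = 4


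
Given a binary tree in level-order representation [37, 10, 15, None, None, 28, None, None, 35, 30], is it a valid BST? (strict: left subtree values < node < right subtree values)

Level-order array: [37, 10, 15, None, None, 28, None, None, 35, 30]
Validate using subtree bounds (lo, hi): at each node, require lo < value < hi,
then recurse left with hi=value and right with lo=value.
Preorder trace (stopping at first violation):
  at node 37 with bounds (-inf, +inf): OK
  at node 10 with bounds (-inf, 37): OK
  at node 15 with bounds (37, +inf): VIOLATION
Node 15 violates its bound: not (37 < 15 < +inf).
Result: Not a valid BST


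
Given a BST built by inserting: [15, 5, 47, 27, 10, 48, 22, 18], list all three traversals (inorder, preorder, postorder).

Tree insertion order: [15, 5, 47, 27, 10, 48, 22, 18]
Tree (level-order array): [15, 5, 47, None, 10, 27, 48, None, None, 22, None, None, None, 18]
Inorder (L, root, R): [5, 10, 15, 18, 22, 27, 47, 48]
Preorder (root, L, R): [15, 5, 10, 47, 27, 22, 18, 48]
Postorder (L, R, root): [10, 5, 18, 22, 27, 48, 47, 15]


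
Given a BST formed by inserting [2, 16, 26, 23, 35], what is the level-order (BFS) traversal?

Tree insertion order: [2, 16, 26, 23, 35]
Tree (level-order array): [2, None, 16, None, 26, 23, 35]
BFS from the root, enqueuing left then right child of each popped node:
  queue [2] -> pop 2, enqueue [16], visited so far: [2]
  queue [16] -> pop 16, enqueue [26], visited so far: [2, 16]
  queue [26] -> pop 26, enqueue [23, 35], visited so far: [2, 16, 26]
  queue [23, 35] -> pop 23, enqueue [none], visited so far: [2, 16, 26, 23]
  queue [35] -> pop 35, enqueue [none], visited so far: [2, 16, 26, 23, 35]
Result: [2, 16, 26, 23, 35]
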